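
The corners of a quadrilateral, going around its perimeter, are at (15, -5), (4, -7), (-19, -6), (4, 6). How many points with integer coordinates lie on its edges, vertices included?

The number of boundary lattice points is Σ gcd(|Δx|,|Δy|) = gcd(11,2) + gcd(23,1) + gcd(23,12) + gcd(11,11) = 1+1+1+11 = 14.

14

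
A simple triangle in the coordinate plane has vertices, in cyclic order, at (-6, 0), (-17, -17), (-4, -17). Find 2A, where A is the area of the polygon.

221

By the shoelace formula, twice the signed area is |[(-6)·(-17) − (-17)·0] + [(-17)·(-17) − (-4)·(-17)] + [(-4)·0 − (-6)·(-17)]| = 221, so the area is 110.5.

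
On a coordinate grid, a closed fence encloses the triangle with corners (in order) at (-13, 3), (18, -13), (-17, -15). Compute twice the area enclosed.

By the shoelace formula, twice the signed area is |[(-13)·(-13) − 18·3] + [18·(-15) − (-17)·(-13)] + [(-17)·3 − (-13)·(-15)]| = 622, so the area is 311.

622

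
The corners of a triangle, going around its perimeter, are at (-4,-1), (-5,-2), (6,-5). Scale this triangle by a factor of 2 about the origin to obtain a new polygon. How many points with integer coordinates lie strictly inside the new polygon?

25

The shoelace formula gives twice the area as |[(-4)·(-2) − (-5)·(-1)] + [(-5)·(-5) − 6·(-2)] + [6·(-1) − (-4)·(-5)]| = 14, so the area is 7.
Summing gcd(|Δx|,|Δy|) over the edges gives the boundary count: gcd(1,1) + gcd(11,3) + gcd(10,4) = 1+1+2 = 4.
Scaling by 2 multiplies the area by 2² = 4 (so the new area is 28) and multiplies the boundary lattice-point count by 2, giving 8.
By Pick's theorem, the interior count of the dilated polygon is 28 − 8/2 + 1 = 25.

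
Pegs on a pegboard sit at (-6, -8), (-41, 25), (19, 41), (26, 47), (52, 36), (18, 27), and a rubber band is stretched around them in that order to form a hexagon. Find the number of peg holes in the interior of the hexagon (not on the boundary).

1767

Using the shoelace formula, 2A = |[(-6)·25 − (-41)·(-8)] + [(-41)·41 − 19·25] + [19·47 − 26·41] + [26·36 − 52·47] + [52·27 − 18·36] + [18·(-8) − (-6)·27]| = 3541, so the area is 3541/2.
The number of boundary lattice points is Σ gcd(|Δx|,|Δy|) = gcd(35,33) + gcd(60,16) + gcd(7,6) + gcd(26,11) + gcd(34,9) + gcd(24,35) = 1+4+1+1+1+1 = 9.
By Pick's theorem A = I + B/2 − 1, so I = 3541/2 − 9/2 + 1 = 1767.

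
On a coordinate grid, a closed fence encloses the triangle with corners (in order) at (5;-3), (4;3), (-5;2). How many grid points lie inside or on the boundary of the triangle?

By the shoelace formula, twice the signed area is |[5·3 − 4·(-3)] + [4·2 − (-5)·3] + [(-5)·(-3) − 5·2]| = 55, so the area is 55/2.
The number of boundary lattice points is Σ gcd(|Δx|,|Δy|) = gcd(1,6) + gcd(9,1) + gcd(10,5) = 1+1+5 = 7.
Pick's theorem gives I = A − B/2 + 1 = 55/2 − 7/2 + 1 = 25, so the closed region contains I + B = 25 + 7 = 32 lattice points.

32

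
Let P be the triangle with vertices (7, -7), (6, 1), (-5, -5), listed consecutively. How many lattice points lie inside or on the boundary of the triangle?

By the shoelace formula, twice the signed area is |[7·1 − 6·(-7)] + [6·(-5) − (-5)·1] + [(-5)·(-7) − 7·(-5)]| = 94, so the area is 47.
The number of boundary lattice points is Σ gcd(|Δx|,|Δy|) = gcd(1,8) + gcd(11,6) + gcd(12,2) = 1+1+2 = 4.
Pick's theorem gives I = A − B/2 + 1 = 47 − 4/2 + 1 = 46, so the closed region contains I + B = 46 + 4 = 50 lattice points.

50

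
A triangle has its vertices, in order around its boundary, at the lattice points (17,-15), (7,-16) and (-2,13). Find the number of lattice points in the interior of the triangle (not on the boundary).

By the shoelace formula, twice the signed area is |(17·(-16) − 7·(-15)) + (7·13 − (-2)·(-16)) + ((-2)·(-15) − 17·13)| = 299, so the area is 149.5.
Summing gcd(|Δx|,|Δy|) over the edges gives the boundary count: gcd(10,1) + gcd(9,29) + gcd(19,28) = 1+1+1 = 3.
Pick's theorem gives I = A − B/2 + 1 = 149.5 − 3/2 + 1 = 149.

149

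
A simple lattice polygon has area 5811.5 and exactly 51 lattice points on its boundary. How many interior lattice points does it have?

Pick's theorem A = I + B/2 − 1 rearranges to I = A − B/2 + 1 = 5811.5 − 51/2 + 1 = 5787.

5787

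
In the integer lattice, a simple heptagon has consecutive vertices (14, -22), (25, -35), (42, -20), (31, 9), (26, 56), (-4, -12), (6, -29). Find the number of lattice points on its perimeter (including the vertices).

The number of boundary lattice points is Σ gcd(|Δx|,|Δy|) = gcd(11,13) + gcd(17,15) + gcd(11,29) + gcd(5,47) + gcd(30,68) + gcd(10,17) + gcd(8,7) = 1+1+1+1+2+1+1 = 8.

8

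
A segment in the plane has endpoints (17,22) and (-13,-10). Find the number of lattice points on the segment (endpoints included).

The number of lattice points on a segment between lattice points is gcd(|Δx|,|Δy|) + 1 = gcd(30,32) + 1 = 2 + 1 = 3.

3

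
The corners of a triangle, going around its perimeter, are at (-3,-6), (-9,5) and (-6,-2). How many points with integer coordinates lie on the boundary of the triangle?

3

The number of boundary lattice points is Σ gcd(|Δx|,|Δy|) = gcd(6,11) + gcd(3,7) + gcd(3,4) = 1+1+1 = 3.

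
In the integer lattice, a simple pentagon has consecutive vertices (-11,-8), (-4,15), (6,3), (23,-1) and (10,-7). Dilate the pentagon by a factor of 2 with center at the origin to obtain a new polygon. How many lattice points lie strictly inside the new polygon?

The shoelace formula gives twice the area as |((-11)·15 − (-4)·(-8)) + ((-4)·3 − 6·15) + (6·(-1) − 23·3) + (23·(-7) − 10·(-1)) + (10·(-8) − (-11)·(-7))| = 682, so the area is 341.
Summing gcd(|Δx|,|Δy|) over the edges gives the boundary count: gcd(7,23) + gcd(10,12) + gcd(17,4) + gcd(13,6) + gcd(21,1) = 1+2+1+1+1 = 6.
Scaling by 2 multiplies the area by 2² = 4 (so the new area is 1364) and multiplies the boundary lattice-point count by 2, giving 12.
By Pick's theorem, the interior count of the dilated polygon is 1364 − 12/2 + 1 = 1359.

1359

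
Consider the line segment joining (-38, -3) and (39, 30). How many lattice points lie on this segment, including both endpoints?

The number of lattice points on a segment between lattice points is gcd(|Δx|,|Δy|) + 1 = gcd(77,33) + 1 = 11 + 1 = 12.

12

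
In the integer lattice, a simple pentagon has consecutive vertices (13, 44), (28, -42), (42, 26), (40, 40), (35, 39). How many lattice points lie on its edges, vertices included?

7

Summing gcd(|Δx|,|Δy|) over the edges gives the boundary count: gcd(15,86) + gcd(14,68) + gcd(2,14) + gcd(5,1) + gcd(22,5) = 1+2+2+1+1 = 7.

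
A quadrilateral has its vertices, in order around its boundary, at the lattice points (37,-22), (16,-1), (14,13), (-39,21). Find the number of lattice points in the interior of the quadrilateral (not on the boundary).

By the shoelace formula, twice the signed area is |(37·(-1) − 16·(-22)) + (16·13 − 14·(-1)) + (14·21 − (-39)·13) + ((-39)·(-22) − 37·21)| = 1419, so the area is 1419/2.
The number of boundary lattice points is Σ gcd(|Δx|,|Δy|) = gcd(21,21) + gcd(2,14) + gcd(53,8) + gcd(76,43) = 21+2+1+1 = 25.
By Pick's theorem A = I + B/2 − 1, so I = 1419/2 − 25/2 + 1 = 698.

698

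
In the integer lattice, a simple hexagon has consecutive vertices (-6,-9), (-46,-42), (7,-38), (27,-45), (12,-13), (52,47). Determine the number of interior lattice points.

Using the shoelace formula, 2A = |[(-6)·(-42) − (-46)·(-9)] + [(-46)·(-38) − 7·(-42)] + [7·(-45) − 27·(-38)] + [27·(-13) − 12·(-45)] + [12·47 − 52·(-13)] + [52·(-9) − (-6)·47]| = 3834, so the area is 1917.
Along each edge there are gcd(|Δx|,|Δy|)+1 lattice points, so counting each shared vertex once the boundary has gcd(40,33) + gcd(53,4) + gcd(20,7) + gcd(15,32) + gcd(40,60) + gcd(58,56) = 1+1+1+1+20+2 = 26.
By Pick's theorem A = I + B/2 − 1, so I = 1917 − 26/2 + 1 = 1905.

1905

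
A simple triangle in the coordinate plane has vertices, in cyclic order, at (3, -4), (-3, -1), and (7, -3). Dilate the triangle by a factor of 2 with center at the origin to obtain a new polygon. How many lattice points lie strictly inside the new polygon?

By the shoelace formula, twice the signed area is |[3·(-1) − (-3)·(-4)] + [(-3)·(-3) − 7·(-1)] + [7·(-4) − 3·(-3)]| = 18, so the area is 9.
Along each edge there are gcd(|Δx|,|Δy|)+1 lattice points, so counting each shared vertex once the boundary has gcd(6,3) + gcd(10,2) + gcd(4,1) = 3+2+1 = 6.
Scaling by 2 multiplies the area by 2² = 4 (so the new area is 36) and multiplies the boundary lattice-point count by 2, giving 12.
By Pick's theorem, the interior count of the dilated polygon is 36 − 12/2 + 1 = 31.

31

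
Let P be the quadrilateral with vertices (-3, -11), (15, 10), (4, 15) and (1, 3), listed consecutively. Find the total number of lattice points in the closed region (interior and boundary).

By the shoelace formula, twice the signed area is |[(-3)·10 − 15·(-11)] + [15·15 − 4·10] + [4·3 − 1·15] + [1·(-11) − (-3)·3]| = 315, so the area is 315/2.
Along each edge there are gcd(|Δx|,|Δy|)+1 lattice points, so counting each shared vertex once the boundary has gcd(18,21) + gcd(11,5) + gcd(3,12) + gcd(4,14) = 3+1+3+2 = 9.
Pick's theorem gives I = A − B/2 + 1 = 315/2 − 9/2 + 1 = 154, so the closed region contains I + B = 154 + 9 = 163 lattice points.

163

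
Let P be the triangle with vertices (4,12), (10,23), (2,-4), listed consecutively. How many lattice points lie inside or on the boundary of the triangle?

The shoelace formula gives twice the area as |(4·23 − 10·12) + (10·(-4) − 2·23) + (2·12 − 4·(-4))| = 74, so the area is 37.
Along each edge there are gcd(|Δx|,|Δy|)+1 lattice points, so counting each shared vertex once the boundary has gcd(6,11) + gcd(8,27) + gcd(2,16) = 1+1+2 = 4.
Pick's theorem gives I = A − B/2 + 1 = 37 − 4/2 + 1 = 36, so the closed region contains I + B = 36 + 4 = 40 lattice points.

40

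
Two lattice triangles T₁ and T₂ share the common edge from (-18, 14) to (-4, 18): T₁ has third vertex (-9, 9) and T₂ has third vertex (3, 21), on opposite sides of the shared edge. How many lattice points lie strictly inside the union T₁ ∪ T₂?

56

The union is the simple quadrilateral with vertices (-18, 14), (-9, 9), (-4, 18), (3, 21) in order.
The shoelace formula gives twice the area as |[(-18)·9 − (-9)·14] + [(-9)·18 − (-4)·9] + [(-4)·21 − 3·18] + [3·14 − (-18)·21]| = 120, so the area is 60.
The number of boundary lattice points is Σ gcd(|Δx|,|Δy|) = gcd(9,5) + gcd(5,9) + gcd(7,3) + gcd(21,7) = 1+1+1+7 = 10.
By Pick's theorem I = A − B/2 + 1 = 60 − 10/2 + 1 = 56.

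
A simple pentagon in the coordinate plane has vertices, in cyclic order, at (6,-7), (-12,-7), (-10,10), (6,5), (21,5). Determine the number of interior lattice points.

By the shoelace formula, twice the signed area is |[6·(-7) − (-12)·(-7)] + [(-12)·10 − (-10)·(-7)] + [(-10)·5 − 6·10] + [6·5 − 21·5] + [21·(-7) − 6·5]| = 678, so the area is 339.
The number of boundary lattice points is Σ gcd(|Δx|,|Δy|) = gcd(18,0) + gcd(2,17) + gcd(16,5) + gcd(15,0) + gcd(15,12) = 18+1+1+15+3 = 38.
By Pick's theorem A = I + B/2 − 1, so I = 339 − 38/2 + 1 = 321.

321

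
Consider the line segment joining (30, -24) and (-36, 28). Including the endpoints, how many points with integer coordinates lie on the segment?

3

The number of lattice points on a segment between lattice points is gcd(|Δx|,|Δy|) + 1 = gcd(66,52) + 1 = 2 + 1 = 3.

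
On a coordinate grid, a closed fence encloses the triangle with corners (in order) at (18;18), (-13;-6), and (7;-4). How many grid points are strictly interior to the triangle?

The shoelace formula gives twice the area as |(18·(-6) − (-13)·18) + ((-13)·(-4) − 7·(-6)) + (7·18 − 18·(-4))| = 418, so the area is 209.
Summing gcd(|Δx|,|Δy|) over the edges gives the boundary count: gcd(31,24) + gcd(20,2) + gcd(11,22) = 1+2+11 = 14.
Pick's theorem gives I = A − B/2 + 1 = 209 − 14/2 + 1 = 203.

203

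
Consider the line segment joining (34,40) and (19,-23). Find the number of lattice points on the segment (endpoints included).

The number of lattice points on a segment between lattice points is gcd(|Δx|,|Δy|) + 1 = gcd(15,63) + 1 = 3 + 1 = 4.

4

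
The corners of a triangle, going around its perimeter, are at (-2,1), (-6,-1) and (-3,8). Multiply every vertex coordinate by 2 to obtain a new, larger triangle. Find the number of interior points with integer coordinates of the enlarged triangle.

Using the shoelace formula, 2A = |[(-2)·(-1) − (-6)·1] + [(-6)·8 − (-3)·(-1)] + [(-3)·1 − (-2)·8]| = 30, so the area is 15.
Summing gcd(|Δx|,|Δy|) over the edges gives the boundary count: gcd(4,2) + gcd(3,9) + gcd(1,7) = 2+3+1 = 6.
Scaling by 2 multiplies the area by 2² = 4 (so the new area is 60) and multiplies the boundary lattice-point count by 2, giving 12.
By Pick's theorem, the interior count of the dilated polygon is 60 − 12/2 + 1 = 55.

55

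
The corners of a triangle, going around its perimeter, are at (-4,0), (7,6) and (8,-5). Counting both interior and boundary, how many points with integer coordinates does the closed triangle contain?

By the shoelace formula, twice the signed area is |[(-4)·6 − 7·0] + [7·(-5) − 8·6] + [8·0 − (-4)·(-5)]| = 127, so the area is 127/2.
Along each edge there are gcd(|Δx|,|Δy|)+1 lattice points, so counting each shared vertex once the boundary has gcd(11,6) + gcd(1,11) + gcd(12,5) = 1+1+1 = 3.
Pick's theorem gives I = A − B/2 + 1 = 127/2 − 3/2 + 1 = 63, so the closed region contains I + B = 63 + 3 = 66 lattice points.

66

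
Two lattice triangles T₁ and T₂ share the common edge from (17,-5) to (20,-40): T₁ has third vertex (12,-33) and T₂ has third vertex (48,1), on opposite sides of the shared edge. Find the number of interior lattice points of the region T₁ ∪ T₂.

680

The union is the simple quadrilateral with vertices (17,-5), (12,-33), (20,-40), (48,1) in order.
Using the shoelace formula, 2A = |[17·(-33) − 12·(-5)] + [12·(-40) − 20·(-33)] + [20·1 − 48·(-40)] + [48·(-5) − 17·1]| = 1362, so the area is 681.
Along each edge there are gcd(|Δx|,|Δy|)+1 lattice points, so counting each shared vertex once the boundary has gcd(5,28) + gcd(8,7) + gcd(28,41) + gcd(31,6) = 1+1+1+1 = 4.
By Pick's theorem I = A − B/2 + 1 = 681 − 4/2 + 1 = 680.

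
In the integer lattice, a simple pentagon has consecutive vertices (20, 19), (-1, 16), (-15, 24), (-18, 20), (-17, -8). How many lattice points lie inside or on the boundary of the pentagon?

By the shoelace formula, twice the signed area is |[20·16 − (-1)·19] + [(-1)·24 − (-15)·16] + [(-15)·20 − (-18)·24] + [(-18)·(-8) − (-17)·20] + [(-17)·19 − 20·(-8)]| = 1008, so the area is 504.
Summing gcd(|Δx|,|Δy|) over the edges gives the boundary count: gcd(21,3) + gcd(14,8) + gcd(3,4) + gcd(1,28) + gcd(37,27) = 3+2+1+1+1 = 8.
Pick's theorem gives I = A − B/2 + 1 = 504 − 8/2 + 1 = 501, so the closed region contains I + B = 501 + 8 = 509 lattice points.

509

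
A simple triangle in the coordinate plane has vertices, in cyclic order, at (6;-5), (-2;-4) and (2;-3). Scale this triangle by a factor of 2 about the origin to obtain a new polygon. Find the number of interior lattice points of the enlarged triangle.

The shoelace formula gives twice the area as |(6·(-4) − (-2)·(-5)) + ((-2)·(-3) − 2·(-4)) + (2·(-5) − 6·(-3))| = 12, so the area is 6.
The number of boundary lattice points is Σ gcd(|Δx|,|Δy|) = gcd(8,1) + gcd(4,1) + gcd(4,2) = 1+1+2 = 4.
Scaling by 2 multiplies the area by 2² = 4 (so the new area is 24) and multiplies the boundary lattice-point count by 2, giving 8.
By Pick's theorem, the interior count of the dilated polygon is 24 − 8/2 + 1 = 21.

21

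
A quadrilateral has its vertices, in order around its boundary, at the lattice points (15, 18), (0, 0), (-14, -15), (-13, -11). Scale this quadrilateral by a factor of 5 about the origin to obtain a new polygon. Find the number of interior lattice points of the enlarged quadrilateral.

1361

Using the shoelace formula, 2A = |(15·0 − 0·18) + (0·(-15) − (-14)·0) + ((-14)·(-11) − (-13)·(-15)) + ((-13)·18 − 15·(-11))| = 110, so the area is 55.
The number of boundary lattice points is Σ gcd(|Δx|,|Δy|) = gcd(15,18) + gcd(14,15) + gcd(1,4) + gcd(28,29) = 3+1+1+1 = 6.
Scaling by 5 multiplies the area by 5² = 25 (so the new area is 1375) and multiplies the boundary lattice-point count by 5, giving 30.
By Pick's theorem, the interior count of the dilated polygon is 1375 − 30/2 + 1 = 1361.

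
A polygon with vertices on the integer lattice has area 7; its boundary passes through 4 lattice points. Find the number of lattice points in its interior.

6

Pick's theorem A = I + B/2 − 1 rearranges to I = A − B/2 + 1 = 7 − 4/2 + 1 = 6.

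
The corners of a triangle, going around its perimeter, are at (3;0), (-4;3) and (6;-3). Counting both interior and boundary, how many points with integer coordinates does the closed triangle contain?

By the shoelace formula, twice the signed area is |[3·3 − (-4)·0] + [(-4)·(-3) − 6·3] + [6·0 − 3·(-3)]| = 12, so the area is 6.
The number of boundary lattice points is Σ gcd(|Δx|,|Δy|) = gcd(7,3) + gcd(10,6) + gcd(3,3) = 1+2+3 = 6.
Pick's theorem gives I = A − B/2 + 1 = 6 − 6/2 + 1 = 4, so the closed region contains I + B = 4 + 6 = 10 lattice points.

10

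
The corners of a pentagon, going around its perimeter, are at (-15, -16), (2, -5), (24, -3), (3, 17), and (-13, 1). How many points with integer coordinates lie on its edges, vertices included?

21

Summing gcd(|Δx|,|Δy|) over the edges gives the boundary count: gcd(17,11) + gcd(22,2) + gcd(21,20) + gcd(16,16) + gcd(2,17) = 1+2+1+16+1 = 21.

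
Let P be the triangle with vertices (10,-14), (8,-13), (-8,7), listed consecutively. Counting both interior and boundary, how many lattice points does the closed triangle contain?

By the shoelace formula, twice the signed area is |(10·(-13) − 8·(-14)) + (8·7 − (-8)·(-13)) + ((-8)·(-14) − 10·7)| = 24, so the area is 12.
The number of boundary lattice points is Σ gcd(|Δx|,|Δy|) = gcd(2,1) + gcd(16,20) + gcd(18,21) = 1+4+3 = 8.
Pick's theorem gives I = A − B/2 + 1 = 12 − 8/2 + 1 = 9, so the closed region contains I + B = 9 + 8 = 17 lattice points.

17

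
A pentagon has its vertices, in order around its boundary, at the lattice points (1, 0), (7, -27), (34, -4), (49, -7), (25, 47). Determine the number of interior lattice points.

The shoelace formula gives twice the area as |[1·(-27) − 7·0] + [7·(-4) − 34·(-27)] + [34·(-7) − 49·(-4)] + [49·47 − 25·(-7)] + [25·0 − 1·47]| = 3252, so the area is 1626.
Summing gcd(|Δx|,|Δy|) over the edges gives the boundary count: gcd(6,27) + gcd(27,23) + gcd(15,3) + gcd(24,54) + gcd(24,47) = 3+1+3+6+1 = 14.
By Pick's theorem A = I + B/2 − 1, so I = 1626 − 14/2 + 1 = 1620.

1620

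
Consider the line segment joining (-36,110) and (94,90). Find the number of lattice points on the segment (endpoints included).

11

The number of lattice points on a segment between lattice points is gcd(|Δx|,|Δy|) + 1 = gcd(130,20) + 1 = 10 + 1 = 11.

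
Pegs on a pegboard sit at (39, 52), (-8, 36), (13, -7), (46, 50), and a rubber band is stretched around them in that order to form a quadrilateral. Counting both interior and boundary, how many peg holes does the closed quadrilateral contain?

1415

The shoelace formula gives twice the area as |[39·36 − (-8)·52] + [(-8)·(-7) − 13·36] + [13·50 − 46·(-7)] + [46·52 − 39·50]| = 2822, so the area is 1411.
Summing gcd(|Δx|,|Δy|) over the edges gives the boundary count: gcd(47,16) + gcd(21,43) + gcd(33,57) + gcd(7,2) = 1+1+3+1 = 6.
Pick's theorem gives I = A − B/2 + 1 = 1411 − 6/2 + 1 = 1409, so the closed region contains I + B = 1409 + 6 = 1415 lattice points.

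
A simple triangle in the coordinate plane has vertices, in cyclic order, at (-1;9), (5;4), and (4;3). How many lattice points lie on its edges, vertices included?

3

The number of boundary lattice points is Σ gcd(|Δx|,|Δy|) = gcd(6,5) + gcd(1,1) + gcd(5,6) = 1+1+1 = 3.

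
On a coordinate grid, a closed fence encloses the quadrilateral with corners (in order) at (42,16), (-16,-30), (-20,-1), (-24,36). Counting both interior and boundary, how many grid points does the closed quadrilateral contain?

2118

The shoelace formula gives twice the area as |[42·(-30) − (-16)·16] + [(-16)·(-1) − (-20)·(-30)] + [(-20)·36 − (-24)·(-1)] + [(-24)·16 − 42·36]| = 4228, so the area is 2114.
The number of boundary lattice points is Σ gcd(|Δx|,|Δy|) = gcd(58,46) + gcd(4,29) + gcd(4,37) + gcd(66,20) = 2+1+1+2 = 6.
Pick's theorem gives I = A − B/2 + 1 = 2114 − 6/2 + 1 = 2112, so the closed region contains I + B = 2112 + 6 = 2118 lattice points.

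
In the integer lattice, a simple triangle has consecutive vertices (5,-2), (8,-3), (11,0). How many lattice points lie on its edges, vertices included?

6

Summing gcd(|Δx|,|Δy|) over the edges gives the boundary count: gcd(3,1) + gcd(3,3) + gcd(6,2) = 1+3+2 = 6.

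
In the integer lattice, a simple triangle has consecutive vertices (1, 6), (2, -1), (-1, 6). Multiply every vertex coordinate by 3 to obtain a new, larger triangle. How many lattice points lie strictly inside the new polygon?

The shoelace formula gives twice the area as |(1·(-1) − 2·6) + (2·6 − (-1)·(-1)) + ((-1)·6 − 1·6)| = 14, so the area is 7.
Along each edge there are gcd(|Δx|,|Δy|)+1 lattice points, so counting each shared vertex once the boundary has gcd(1,7) + gcd(3,7) + gcd(2,0) = 1+1+2 = 4.
Scaling by 3 multiplies the area by 3² = 9 (so the new area is 63) and multiplies the boundary lattice-point count by 3, giving 12.
By Pick's theorem, the interior count of the dilated polygon is 63 − 12/2 + 1 = 58.

58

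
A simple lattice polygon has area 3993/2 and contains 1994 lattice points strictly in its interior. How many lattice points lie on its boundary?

7

Pick's theorem gives A = I + B/2 − 1, so B = 2(A − I + 1) = 2(3993/2 − 1994 + 1) = 7.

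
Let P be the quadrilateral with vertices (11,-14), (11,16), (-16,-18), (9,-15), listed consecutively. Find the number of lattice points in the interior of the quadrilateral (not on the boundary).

By the shoelace formula, twice the signed area is |(11·16 − 11·(-14)) + (11·(-18) − (-16)·16) + ((-16)·(-15) − 9·(-18)) + (9·(-14) − 11·(-15))| = 829, so the area is 414.5.
The number of boundary lattice points is Σ gcd(|Δx|,|Δy|) = gcd(0,30) + gcd(27,34) + gcd(25,3) + gcd(2,1) = 30+1+1+1 = 33.
By Pick's theorem A = I + B/2 − 1, so I = 414.5 − 33/2 + 1 = 399.

399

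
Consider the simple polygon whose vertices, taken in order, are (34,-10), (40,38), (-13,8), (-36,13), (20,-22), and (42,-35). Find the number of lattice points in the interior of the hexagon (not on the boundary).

2068

By the shoelace formula, twice the signed area is |[34·38 − 40·(-10)] + [40·8 − (-13)·38] + [(-13)·13 − (-36)·8] + [(-36)·(-22) − 20·13] + [20·(-35) − 42·(-22)] + [42·(-10) − 34·(-35)]| = 4151, so the area is 4151/2.
Along each edge there are gcd(|Δx|,|Δy|)+1 lattice points, so counting each shared vertex once the boundary has gcd(6,48) + gcd(53,30) + gcd(23,5) + gcd(56,35) + gcd(22,13) + gcd(8,25) = 6+1+1+7+1+1 = 17.
Pick's theorem gives I = A − B/2 + 1 = 4151/2 − 17/2 + 1 = 2068.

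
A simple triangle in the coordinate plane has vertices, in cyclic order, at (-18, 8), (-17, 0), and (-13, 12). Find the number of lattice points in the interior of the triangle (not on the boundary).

Using the shoelace formula, 2A = |((-18)·0 − (-17)·8) + ((-17)·12 − (-13)·0) + ((-13)·8 − (-18)·12)| = 44, so the area is 22.
Along each edge there are gcd(|Δx|,|Δy|)+1 lattice points, so counting each shared vertex once the boundary has gcd(1,8) + gcd(4,12) + gcd(5,4) = 1+4+1 = 6.
By Pick's theorem A = I + B/2 − 1, so I = 22 − 6/2 + 1 = 20.

20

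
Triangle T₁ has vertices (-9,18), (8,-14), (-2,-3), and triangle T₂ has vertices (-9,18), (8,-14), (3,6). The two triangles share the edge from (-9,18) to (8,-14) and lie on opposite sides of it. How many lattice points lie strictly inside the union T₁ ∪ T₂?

The union is the simple quadrilateral with vertices (-9,18), (-2,-3), (8,-14), (3,6) in order.
By the shoelace formula, twice the signed area is |[(-9)·(-3) − (-2)·18] + [(-2)·(-14) − 8·(-3)] + [8·6 − 3·(-14)] + [3·18 − (-9)·6]| = 313, so the area is 313/2.
Summing gcd(|Δx|,|Δy|) over the edges gives the boundary count: gcd(7,21) + gcd(10,11) + gcd(5,20) + gcd(12,12) = 7+1+5+12 = 25.
By Pick's theorem I = A − B/2 + 1 = 313/2 − 25/2 + 1 = 145.

145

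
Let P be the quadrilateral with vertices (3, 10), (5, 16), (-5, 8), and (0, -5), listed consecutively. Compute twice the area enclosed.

158

Using the shoelace formula, 2A = |[3·16 − 5·10] + [5·8 − (-5)·16] + [(-5)·(-5) − 0·8] + [0·10 − 3·(-5)]| = 158, so the area is 79.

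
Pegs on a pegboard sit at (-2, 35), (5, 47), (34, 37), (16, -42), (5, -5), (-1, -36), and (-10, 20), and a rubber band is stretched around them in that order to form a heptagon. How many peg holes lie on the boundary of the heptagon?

Summing gcd(|Δx|,|Δy|) over the edges gives the boundary count: gcd(7,12) + gcd(29,10) + gcd(18,79) + gcd(11,37) + gcd(6,31) + gcd(9,56) + gcd(8,15) = 1+1+1+1+1+1+1 = 7.

7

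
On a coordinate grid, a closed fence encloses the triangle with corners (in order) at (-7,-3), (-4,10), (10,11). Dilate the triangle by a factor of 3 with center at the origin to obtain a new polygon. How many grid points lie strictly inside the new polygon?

Using the shoelace formula, 2A = |[(-7)·10 − (-4)·(-3)] + [(-4)·11 − 10·10] + [10·(-3) − (-7)·11]| = 179, so the area is 89.5.
Along each edge there are gcd(|Δx|,|Δy|)+1 lattice points, so counting each shared vertex once the boundary has gcd(3,13) + gcd(14,1) + gcd(17,14) = 1+1+1 = 3.
Scaling by 3 multiplies the area by 3² = 9 (so the new area is 1611/2) and multiplies the boundary lattice-point count by 3, giving 9.
By Pick's theorem, the interior count of the dilated polygon is 1611/2 − 9/2 + 1 = 802.

802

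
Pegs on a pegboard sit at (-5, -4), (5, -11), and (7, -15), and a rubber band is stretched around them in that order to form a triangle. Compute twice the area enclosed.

26

The shoelace formula gives twice the area as |[(-5)·(-11) − 5·(-4)] + [5·(-15) − 7·(-11)] + [7·(-4) − (-5)·(-15)]| = 26, so the area is 13.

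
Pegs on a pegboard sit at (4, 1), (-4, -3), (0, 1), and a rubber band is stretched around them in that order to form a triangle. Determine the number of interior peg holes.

3

By the shoelace formula, twice the signed area is |[4·(-3) − (-4)·1] + [(-4)·1 − 0·(-3)] + [0·1 − 4·1]| = 16, so the area is 8.
Summing gcd(|Δx|,|Δy|) over the edges gives the boundary count: gcd(8,4) + gcd(4,4) + gcd(4,0) = 4+4+4 = 12.
By Pick's theorem A = I + B/2 − 1, so I = 8 − 12/2 + 1 = 3.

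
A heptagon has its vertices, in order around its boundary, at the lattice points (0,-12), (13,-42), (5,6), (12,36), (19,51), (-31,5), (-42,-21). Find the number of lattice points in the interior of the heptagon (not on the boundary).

By the shoelace formula, twice the signed area is |[0·(-42) − 13·(-12)] + [13·6 − 5·(-42)] + [5·36 − 12·6] + [12·51 − 19·36] + [19·5 − (-31)·51] + [(-31)·(-21) − (-42)·5] + [(-42)·(-12) − 0·(-21)]| = 3521, so the area is 1760.5.
Along each edge there are gcd(|Δx|,|Δy|)+1 lattice points, so counting each shared vertex once the boundary has gcd(13,30) + gcd(8,48) + gcd(7,30) + gcd(7,15) + gcd(50,46) + gcd(11,26) + gcd(42,9) = 1+8+1+1+2+1+3 = 17.
By Pick's theorem A = I + B/2 − 1, so I = 1760.5 − 17/2 + 1 = 1753.

1753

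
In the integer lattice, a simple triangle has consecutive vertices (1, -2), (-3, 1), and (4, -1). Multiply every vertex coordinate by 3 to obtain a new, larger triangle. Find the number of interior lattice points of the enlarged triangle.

The shoelace formula gives twice the area as |(1·1 − (-3)·(-2)) + ((-3)·(-1) − 4·1) + (4·(-2) − 1·(-1))| = 13, so the area is 6.5.
Along each edge there are gcd(|Δx|,|Δy|)+1 lattice points, so counting each shared vertex once the boundary has gcd(4,3) + gcd(7,2) + gcd(3,1) = 1+1+1 = 3.
Scaling by 3 multiplies the area by 3² = 9 (so the new area is 117/2) and multiplies the boundary lattice-point count by 3, giving 9.
By Pick's theorem, the interior count of the dilated polygon is 117/2 − 9/2 + 1 = 55.

55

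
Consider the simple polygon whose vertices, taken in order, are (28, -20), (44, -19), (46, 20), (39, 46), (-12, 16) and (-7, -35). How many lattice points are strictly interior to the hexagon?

Using the shoelace formula, 2A = |[28·(-19) − 44·(-20)] + [44·20 − 46·(-19)] + [46·46 − 39·20] + [39·16 − (-12)·46] + [(-12)·(-35) − (-7)·16] + [(-7)·(-20) − 28·(-35)]| = 6266, so the area is 3133.
The number of boundary lattice points is Σ gcd(|Δx|,|Δy|) = gcd(16,1) + gcd(2,39) + gcd(7,26) + gcd(51,30) + gcd(5,51) + gcd(35,15) = 1+1+1+3+1+5 = 12.
Pick's theorem gives I = A − B/2 + 1 = 3133 − 12/2 + 1 = 3128.

3128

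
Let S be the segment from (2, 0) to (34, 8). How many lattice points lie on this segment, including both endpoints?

9

The number of lattice points on a segment between lattice points is gcd(|Δx|,|Δy|) + 1 = gcd(32,8) + 1 = 8 + 1 = 9.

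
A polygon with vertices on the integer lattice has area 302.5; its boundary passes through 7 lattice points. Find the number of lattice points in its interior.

300

Pick's theorem A = I + B/2 − 1 rearranges to I = A − B/2 + 1 = 302.5 − 7/2 + 1 = 300.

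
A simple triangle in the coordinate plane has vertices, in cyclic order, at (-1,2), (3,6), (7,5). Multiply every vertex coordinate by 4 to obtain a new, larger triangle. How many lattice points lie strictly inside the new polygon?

By the shoelace formula, twice the signed area is |[(-1)·6 − 3·2] + [3·5 − 7·6] + [7·2 − (-1)·5]| = 20, so the area is 10.
The number of boundary lattice points is Σ gcd(|Δx|,|Δy|) = gcd(4,4) + gcd(4,1) + gcd(8,3) = 4+1+1 = 6.
Scaling by 4 multiplies the area by 4² = 16 (so the new area is 160) and multiplies the boundary lattice-point count by 4, giving 24.
By Pick's theorem, the interior count of the dilated polygon is 160 − 24/2 + 1 = 149.

149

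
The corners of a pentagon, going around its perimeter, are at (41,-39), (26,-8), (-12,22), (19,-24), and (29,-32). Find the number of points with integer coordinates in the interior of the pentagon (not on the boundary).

648

Using the shoelace formula, 2A = |[41·(-8) − 26·(-39)] + [26·22 − (-12)·(-8)] + [(-12)·(-24) − 19·22] + [19·(-32) − 29·(-24)] + [29·(-39) − 41·(-32)]| = 1301, so the area is 1301/2.
Along each edge there are gcd(|Δx|,|Δy|)+1 lattice points, so counting each shared vertex once the boundary has gcd(15,31) + gcd(38,30) + gcd(31,46) + gcd(10,8) + gcd(12,7) = 1+2+1+2+1 = 7.
Pick's theorem gives I = A − B/2 + 1 = 1301/2 − 7/2 + 1 = 648.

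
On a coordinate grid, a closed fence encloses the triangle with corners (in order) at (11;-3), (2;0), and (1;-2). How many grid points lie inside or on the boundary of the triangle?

14

Using the shoelace formula, 2A = |[11·0 − 2·(-3)] + [2·(-2) − 1·0] + [1·(-3) − 11·(-2)]| = 21, so the area is 21/2.
The number of boundary lattice points is Σ gcd(|Δx|,|Δy|) = gcd(9,3) + gcd(1,2) + gcd(10,1) = 3+1+1 = 5.
Pick's theorem gives I = A − B/2 + 1 = 21/2 − 5/2 + 1 = 9, so the closed region contains I + B = 9 + 5 = 14 lattice points.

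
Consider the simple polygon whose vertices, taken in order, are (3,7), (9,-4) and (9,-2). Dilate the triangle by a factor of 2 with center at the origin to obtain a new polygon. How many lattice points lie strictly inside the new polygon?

The shoelace formula gives twice the area as |(3·(-4) − 9·7) + (9·(-2) − 9·(-4)) + (9·7 − 3·(-2))| = 12, so the area is 6.
Summing gcd(|Δx|,|Δy|) over the edges gives the boundary count: gcd(6,11) + gcd(0,2) + gcd(6,9) = 1+2+3 = 6.
Scaling by 2 multiplies the area by 2² = 4 (so the new area is 24) and multiplies the boundary lattice-point count by 2, giving 12.
By Pick's theorem, the interior count of the dilated polygon is 24 − 12/2 + 1 = 19.

19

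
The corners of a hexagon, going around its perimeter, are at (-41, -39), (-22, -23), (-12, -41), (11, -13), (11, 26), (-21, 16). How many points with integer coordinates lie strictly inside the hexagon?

1948

Using the shoelace formula, 2A = |((-41)·(-23) − (-22)·(-39)) + ((-22)·(-41) − (-12)·(-23)) + ((-12)·(-13) − 11·(-41)) + (11·26 − 11·(-13)) + (11·16 − (-21)·26) + ((-21)·(-39) − (-41)·16)| = 3944, so the area is 1972.
Summing gcd(|Δx|,|Δy|) over the edges gives the boundary count: gcd(19,16) + gcd(10,18) + gcd(23,28) + gcd(0,39) + gcd(32,10) + gcd(20,55) = 1+2+1+39+2+5 = 50.
By Pick's theorem A = I + B/2 − 1, so I = 1972 − 50/2 + 1 = 1948.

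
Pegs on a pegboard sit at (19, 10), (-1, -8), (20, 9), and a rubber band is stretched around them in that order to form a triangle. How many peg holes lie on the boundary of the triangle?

4

Summing gcd(|Δx|,|Δy|) over the edges gives the boundary count: gcd(20,18) + gcd(21,17) + gcd(1,1) = 2+1+1 = 4.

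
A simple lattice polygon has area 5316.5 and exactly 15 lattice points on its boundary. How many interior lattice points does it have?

5310

Pick's theorem A = I + B/2 − 1 rearranges to I = A − B/2 + 1 = 5316.5 − 15/2 + 1 = 5310.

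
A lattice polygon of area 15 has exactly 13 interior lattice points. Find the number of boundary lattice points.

Pick's theorem gives A = I + B/2 − 1, so B = 2(A − I + 1) = 2(15 − 13 + 1) = 6.

6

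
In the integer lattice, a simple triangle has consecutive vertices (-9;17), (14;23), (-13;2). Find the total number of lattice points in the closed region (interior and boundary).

Using the shoelace formula, 2A = |((-9)·23 − 14·17) + (14·2 − (-13)·23) + ((-13)·17 − (-9)·2)| = 321, so the area is 160.5.
The number of boundary lattice points is Σ gcd(|Δx|,|Δy|) = gcd(23,6) + gcd(27,21) + gcd(4,15) = 1+3+1 = 5.
Pick's theorem gives I = A − B/2 + 1 = 160.5 − 5/2 + 1 = 159, so the closed region contains I + B = 159 + 5 = 164 lattice points.

164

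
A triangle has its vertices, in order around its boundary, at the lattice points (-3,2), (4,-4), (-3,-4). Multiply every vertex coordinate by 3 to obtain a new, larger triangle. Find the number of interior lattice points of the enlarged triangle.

169

The shoelace formula gives twice the area as |[(-3)·(-4) − 4·2] + [4·(-4) − (-3)·(-4)] + [(-3)·2 − (-3)·(-4)]| = 42, so the area is 21.
Along each edge there are gcd(|Δx|,|Δy|)+1 lattice points, so counting each shared vertex once the boundary has gcd(7,6) + gcd(7,0) + gcd(0,6) = 1+7+6 = 14.
Scaling by 3 multiplies the area by 3² = 9 (so the new area is 189) and multiplies the boundary lattice-point count by 3, giving 42.
By Pick's theorem, the interior count of the dilated polygon is 189 − 42/2 + 1 = 169.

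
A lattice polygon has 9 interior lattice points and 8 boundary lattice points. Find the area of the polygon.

12

By Pick's theorem, A = I + B/2 − 1 = 9 + 8/2 − 1 = 12.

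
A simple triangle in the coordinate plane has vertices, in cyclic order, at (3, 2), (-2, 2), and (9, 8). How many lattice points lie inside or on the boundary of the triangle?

22

The shoelace formula gives twice the area as |(3·2 − (-2)·2) + ((-2)·8 − 9·2) + (9·2 − 3·8)| = 30, so the area is 15.
The number of boundary lattice points is Σ gcd(|Δx|,|Δy|) = gcd(5,0) + gcd(11,6) + gcd(6,6) = 5+1+6 = 12.
Pick's theorem gives I = A − B/2 + 1 = 15 − 12/2 + 1 = 10, so the closed region contains I + B = 10 + 12 = 22 lattice points.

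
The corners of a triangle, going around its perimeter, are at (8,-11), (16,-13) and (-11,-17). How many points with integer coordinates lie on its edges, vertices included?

Along each edge there are gcd(|Δx|,|Δy|)+1 lattice points, so counting each shared vertex once the boundary has gcd(8,2) + gcd(27,4) + gcd(19,6) = 2+1+1 = 4.

4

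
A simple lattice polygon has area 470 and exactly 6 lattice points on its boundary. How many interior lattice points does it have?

468

From Pick's theorem, I = A − B/2 + 1 = 470 − 6/2 + 1 = 468.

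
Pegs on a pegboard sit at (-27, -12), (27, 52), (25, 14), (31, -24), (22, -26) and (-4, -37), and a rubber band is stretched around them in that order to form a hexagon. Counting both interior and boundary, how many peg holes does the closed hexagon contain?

2597

Using the shoelace formula, 2A = |((-27)·52 − 27·(-12)) + (27·14 − 25·52) + (25·(-24) − 31·14) + (31·(-26) − 22·(-24)) + (22·(-37) − (-4)·(-26)) + ((-4)·(-12) − (-27)·(-37))| = 5183, so the area is 2591.5.
The number of boundary lattice points is Σ gcd(|Δx|,|Δy|) = gcd(54,64) + gcd(2,38) + gcd(6,38) + gcd(9,2) + gcd(26,11) + gcd(23,25) = 2+2+2+1+1+1 = 9.
Pick's theorem gives I = A − B/2 + 1 = 2591.5 − 9/2 + 1 = 2588, so the closed region contains I + B = 2588 + 9 = 2597 lattice points.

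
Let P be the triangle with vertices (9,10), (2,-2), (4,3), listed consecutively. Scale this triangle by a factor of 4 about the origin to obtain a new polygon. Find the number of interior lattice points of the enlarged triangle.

83

Using the shoelace formula, 2A = |[9·(-2) − 2·10] + [2·3 − 4·(-2)] + [4·10 − 9·3]| = 11, so the area is 11/2.
Along each edge there are gcd(|Δx|,|Δy|)+1 lattice points, so counting each shared vertex once the boundary has gcd(7,12) + gcd(2,5) + gcd(5,7) = 1+1+1 = 3.
Scaling by 4 multiplies the area by 4² = 16 (so the new area is 88) and multiplies the boundary lattice-point count by 4, giving 12.
By Pick's theorem, the interior count of the dilated polygon is 88 − 12/2 + 1 = 83.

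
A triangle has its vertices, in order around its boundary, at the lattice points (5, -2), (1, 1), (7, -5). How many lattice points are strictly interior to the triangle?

The shoelace formula gives twice the area as |(5·1 − 1·(-2)) + (1·(-5) − 7·1) + (7·(-2) − 5·(-5))| = 6, so the area is 3.
Summing gcd(|Δx|,|Δy|) over the edges gives the boundary count: gcd(4,3) + gcd(6,6) + gcd(2,3) = 1+6+1 = 8.
By Pick's theorem A = I + B/2 − 1, so I = 3 − 8/2 + 1 = 0.

0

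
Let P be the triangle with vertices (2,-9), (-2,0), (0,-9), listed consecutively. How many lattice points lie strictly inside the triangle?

The shoelace formula gives twice the area as |[2·0 − (-2)·(-9)] + [(-2)·(-9) − 0·0] + [0·(-9) − 2·(-9)]| = 18, so the area is 9.
Summing gcd(|Δx|,|Δy|) over the edges gives the boundary count: gcd(4,9) + gcd(2,9) + gcd(2,0) = 1+1+2 = 4.
By Pick's theorem A = I + B/2 − 1, so I = 9 − 4/2 + 1 = 8.

8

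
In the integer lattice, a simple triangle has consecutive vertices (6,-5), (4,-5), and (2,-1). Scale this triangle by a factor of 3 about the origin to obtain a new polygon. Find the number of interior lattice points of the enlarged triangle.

25

The shoelace formula gives twice the area as |[6·(-5) − 4·(-5)] + [4·(-1) − 2·(-5)] + [2·(-5) − 6·(-1)]| = 8, so the area is 4.
Along each edge there are gcd(|Δx|,|Δy|)+1 lattice points, so counting each shared vertex once the boundary has gcd(2,0) + gcd(2,4) + gcd(4,4) = 2+2+4 = 8.
Scaling by 3 multiplies the area by 3² = 9 (so the new area is 36) and multiplies the boundary lattice-point count by 3, giving 24.
By Pick's theorem, the interior count of the dilated polygon is 36 − 24/2 + 1 = 25.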